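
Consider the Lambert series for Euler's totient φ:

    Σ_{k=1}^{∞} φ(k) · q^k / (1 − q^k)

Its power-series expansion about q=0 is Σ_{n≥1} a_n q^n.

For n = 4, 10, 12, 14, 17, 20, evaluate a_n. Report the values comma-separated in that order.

d|4:{4,2,1}  Σφ=2+1+1=4
[q^10] φ(10)=4,φ(5)=4,φ(2)=1,φ(1)=1 ⇒ 10
n=12: 1·12 2·6 3·4 4·3 6·2 12·1  φ→[1+1+2+2+2+4]=12
n=14: 1·14 2·7 7·2 14·1  φ→[1+1+6+6]=14
n=17: 17·1 1·17  φ→[16+1]=17
q^20  k|20↦φ(k): 20:8 10:4 5:4 4:2 2:1 1:1  a_20=20

4, 10, 12, 14, 17, 20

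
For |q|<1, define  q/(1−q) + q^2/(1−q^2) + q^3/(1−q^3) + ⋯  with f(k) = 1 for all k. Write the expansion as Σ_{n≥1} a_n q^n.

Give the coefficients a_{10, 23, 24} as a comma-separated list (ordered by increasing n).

4, 2, 8

[q^10] f(10)=1,f(5)=1,f(2)=1,f(1)=1 ⇒ 4
q^23  k|23↦f(k): 23:1 1:1  a_23=2
q^24  k|24↦f(k): 1:1 2:1 3:1 4:1 6:1 8:1 12:1 24:1  a_24=8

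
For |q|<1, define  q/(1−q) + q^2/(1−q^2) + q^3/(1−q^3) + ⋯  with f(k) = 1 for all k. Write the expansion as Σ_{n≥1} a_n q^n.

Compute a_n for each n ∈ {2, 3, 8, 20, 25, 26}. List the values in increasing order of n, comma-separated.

2, 2, 4, 6, 3, 4

q^2  k|2↦f(k): 1:1 2:1  a_2=2
q^3  k|3↦f(k): 1:1 3:1  a_3=2
n=8: 8·1 4·2 2·4 1·8  f→[1+1+1+1]=4
q^20  k|20↦f(k): 1:1 2:1 4:1 5:1 10:1 20:1  a_20=6
q^25  k|25↦f(k): 1:1 5:1 25:1  a_25=3
n=26: 26·1 13·2 2·13 1·26  f→[1+1+1+1]=4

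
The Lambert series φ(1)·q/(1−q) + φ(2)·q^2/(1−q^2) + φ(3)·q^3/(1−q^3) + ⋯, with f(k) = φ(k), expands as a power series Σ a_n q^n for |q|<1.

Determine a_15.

q^15  k|15↦φ(k): 15:8 5:4 3:2 1:1  a_15=15

a_15 = 15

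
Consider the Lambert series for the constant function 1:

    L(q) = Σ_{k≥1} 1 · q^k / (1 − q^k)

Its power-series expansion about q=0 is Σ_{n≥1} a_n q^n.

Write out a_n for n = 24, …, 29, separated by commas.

[q^24] f(24)=1,f(12)=1,f(8)=1,f(6)=1,f(4)=1,f(3)=1,f(2)=1,f(1)=1 ⇒ 8
[q^25] f(1)=1,f(5)=1,f(25)=1 ⇒ 3
d|26:{1,2,13,26}  Σf=1+1+1+1=4
q^27  k|27↦f(k): 27:1 9:1 3:1 1:1  a_27=4
q^28  k|28↦f(k): 1:1 2:1 4:1 7:1 14:1 28:1  a_28=6
d|29:{29,1}  Σf=1+1=2

8, 3, 4, 4, 6, 2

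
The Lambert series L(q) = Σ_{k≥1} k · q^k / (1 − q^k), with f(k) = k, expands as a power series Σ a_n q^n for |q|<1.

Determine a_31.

d|31:{1,31}  Σf=1+31=32

a_31 = 32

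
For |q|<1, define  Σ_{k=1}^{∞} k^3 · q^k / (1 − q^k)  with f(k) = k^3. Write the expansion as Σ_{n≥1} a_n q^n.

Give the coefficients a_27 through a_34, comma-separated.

n=27: 1·27 3·9 9·3 27·1  f→[1+27+729+19683]=20440
d|28:{28,14,7,4,2,1}  Σf=21952+2744+343+64+8+1=25112
[q^29] f(1)=1,f(29)=24389 ⇒ 24390
d|30:{30,15,10,6,5,3,2,1}  Σf=27000+3375+1000+216+125+27+8+1=31752
d|31:{31,1}  Σf=29791+1=29792
q^32  k|32↦f(k): 32:32768 16:4096 8:512 4:64 2:8 1:1  a_32=37449
n=33: 1·33 3·11 11·3 33·1  f→[1+27+1331+35937]=37296
d|34:{1,2,17,34}  Σf=1+8+4913+39304=44226

20440, 25112, 24390, 31752, 29792, 37449, 37296, 44226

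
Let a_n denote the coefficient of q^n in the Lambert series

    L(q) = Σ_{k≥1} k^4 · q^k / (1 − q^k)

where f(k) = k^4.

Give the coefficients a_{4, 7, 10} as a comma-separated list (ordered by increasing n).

273, 2402, 10642

d|4:{4,2,1}  Σf=256+16+1=273
d|7:{7,1}  Σf=2401+1=2402
d|10:{1,2,5,10}  Σf=1+16+625+10000=10642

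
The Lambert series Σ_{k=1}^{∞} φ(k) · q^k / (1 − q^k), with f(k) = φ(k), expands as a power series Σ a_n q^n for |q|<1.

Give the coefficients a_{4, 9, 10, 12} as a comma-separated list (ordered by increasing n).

n=4: 1·4 2·2 4·1  φ→[1+1+2]=4
[q^9] φ(9)=6,φ(3)=2,φ(1)=1 ⇒ 9
d|10:{10,5,2,1}  Σφ=4+4+1+1=10
q^12  k|12↦φ(k): 12:4 6:2 4:2 3:2 2:1 1:1  a_12=12

4, 9, 10, 12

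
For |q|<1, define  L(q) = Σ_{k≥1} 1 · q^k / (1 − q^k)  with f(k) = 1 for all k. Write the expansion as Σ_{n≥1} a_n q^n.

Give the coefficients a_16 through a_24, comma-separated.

5, 2, 6, 2, 6, 4, 4, 2, 8

n=16: 16·1 8·2 4·4 2·8 1·16  f→[1+1+1+1+1]=5
d|17:{17,1}  Σf=1+1=2
q^18  k|18↦f(k): 18:1 9:1 6:1 3:1 2:1 1:1  a_18=6
q^19  k|19↦f(k): 19:1 1:1  a_19=2
q^20  k|20↦f(k): 20:1 10:1 5:1 4:1 2:1 1:1  a_20=6
d|21:{21,7,3,1}  Σf=1+1+1+1=4
d|22:{1,2,11,22}  Σf=1+1+1+1=4
d|23:{1,23}  Σf=1+1=2
[q^24] f(1)=1,f(2)=1,f(3)=1,f(4)=1,f(6)=1,f(8)=1,f(12)=1,f(24)=1 ⇒ 8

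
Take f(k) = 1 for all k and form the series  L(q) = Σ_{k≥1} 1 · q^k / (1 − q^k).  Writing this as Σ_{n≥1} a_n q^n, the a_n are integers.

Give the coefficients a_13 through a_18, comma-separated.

2, 4, 4, 5, 2, 6

n=13: 1·13 13·1  f→[1+1]=2
[q^14] f(1)=1,f(2)=1,f(7)=1,f(14)=1 ⇒ 4
q^15  k|15↦f(k): 1:1 3:1 5:1 15:1  a_15=4
[q^16] f(16)=1,f(8)=1,f(4)=1,f(2)=1,f(1)=1 ⇒ 5
n=17: 1·17 17·1  f→[1+1]=2
q^18  k|18↦f(k): 18:1 9:1 6:1 3:1 2:1 1:1  a_18=6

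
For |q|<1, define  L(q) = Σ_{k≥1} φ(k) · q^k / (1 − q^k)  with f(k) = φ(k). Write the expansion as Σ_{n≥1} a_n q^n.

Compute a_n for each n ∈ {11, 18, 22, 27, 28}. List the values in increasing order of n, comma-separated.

q^11  k|11↦φ(k): 11:10 1:1  a_11=11
n=18: 18·1 9·2 6·3 3·6 2·9 1·18  φ→[6+6+2+2+1+1]=18
[q^22] φ(22)=10,φ(11)=10,φ(2)=1,φ(1)=1 ⇒ 22
q^27  k|27↦φ(k): 1:1 3:2 9:6 27:18  a_27=27
n=28: 1·28 2·14 4·7 7·4 14·2 28·1  φ→[1+1+2+6+6+12]=28

11, 18, 22, 27, 28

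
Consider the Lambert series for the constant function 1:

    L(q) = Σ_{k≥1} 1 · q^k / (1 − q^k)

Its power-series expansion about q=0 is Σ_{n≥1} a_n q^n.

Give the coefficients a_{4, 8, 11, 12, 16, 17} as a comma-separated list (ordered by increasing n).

d|4:{4,2,1}  Σf=1+1+1=3
q^8  k|8↦f(k): 1:1 2:1 4:1 8:1  a_8=4
q^11  k|11↦f(k): 11:1 1:1  a_11=2
d|12:{1,2,3,4,6,12}  Σf=1+1+1+1+1+1=6
[q^16] f(1)=1,f(2)=1,f(4)=1,f(8)=1,f(16)=1 ⇒ 5
n=17: 1·17 17·1  f→[1+1]=2

3, 4, 2, 6, 5, 2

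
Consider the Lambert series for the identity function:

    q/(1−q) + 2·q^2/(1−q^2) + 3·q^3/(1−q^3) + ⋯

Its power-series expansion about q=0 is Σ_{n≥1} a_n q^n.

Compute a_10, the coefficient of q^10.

a_10 = 18

d|10:{1,2,5,10}  Σf=1+2+5+10=18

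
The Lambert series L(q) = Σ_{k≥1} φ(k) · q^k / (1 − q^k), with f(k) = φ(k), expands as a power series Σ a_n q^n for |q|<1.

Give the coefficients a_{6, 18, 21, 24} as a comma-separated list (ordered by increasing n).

d|6:{1,2,3,6}  Σφ=1+1+2+2=6
q^18  k|18↦φ(k): 18:6 9:6 6:2 3:2 2:1 1:1  a_18=18
d|21:{21,7,3,1}  Σφ=12+6+2+1=21
q^24  k|24↦φ(k): 24:8 12:4 8:4 6:2 4:2 3:2 2:1 1:1  a_24=24

6, 18, 21, 24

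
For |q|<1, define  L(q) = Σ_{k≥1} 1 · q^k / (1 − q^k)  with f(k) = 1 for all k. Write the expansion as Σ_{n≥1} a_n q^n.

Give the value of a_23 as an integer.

[q^23] f(23)=1,f(1)=1 ⇒ 2

a_23 = 2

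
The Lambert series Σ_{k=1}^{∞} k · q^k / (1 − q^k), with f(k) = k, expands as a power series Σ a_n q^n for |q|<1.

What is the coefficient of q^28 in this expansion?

[q^28] f(28)=28,f(14)=14,f(7)=7,f(4)=4,f(2)=2,f(1)=1 ⇒ 56

a_28 = 56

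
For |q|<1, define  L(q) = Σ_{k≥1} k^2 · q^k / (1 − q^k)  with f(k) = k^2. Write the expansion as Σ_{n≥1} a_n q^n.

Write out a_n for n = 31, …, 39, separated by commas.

962, 1365, 1220, 1450, 1300, 1911, 1370, 1810, 1700

q^31  k|31↦f(k): 1:1 31:961  a_31=962
d|32:{1,2,4,8,16,32}  Σf=1+4+16+64+256+1024=1365
q^33  k|33↦f(k): 1:1 3:9 11:121 33:1089  a_33=1220
d|34:{1,2,17,34}  Σf=1+4+289+1156=1450
n=35: 35·1 7·5 5·7 1·35  f→[1225+49+25+1]=1300
d|36:{1,2,3,4,6,9,12,18,36}  Σf=1+4+9+16+36+81+144+324+1296=1911
q^37  k|37↦f(k): 1:1 37:1369  a_37=1370
d|38:{38,19,2,1}  Σf=1444+361+4+1=1810
d|39:{39,13,3,1}  Σf=1521+169+9+1=1700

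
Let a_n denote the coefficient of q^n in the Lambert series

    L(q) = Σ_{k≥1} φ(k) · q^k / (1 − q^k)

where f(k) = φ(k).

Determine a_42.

d|42:{1,2,3,6,7,14,21,42}  Σφ=1+1+2+2+6+6+12+12=42

a_42 = 42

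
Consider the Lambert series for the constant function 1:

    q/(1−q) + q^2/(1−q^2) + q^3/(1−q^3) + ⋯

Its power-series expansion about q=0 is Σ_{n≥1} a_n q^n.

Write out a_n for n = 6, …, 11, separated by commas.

4, 2, 4, 3, 4, 2

n=6: 6·1 3·2 2·3 1·6  f→[1+1+1+1]=4
n=7: 7·1 1·7  f→[1+1]=2
q^8  k|8↦f(k): 8:1 4:1 2:1 1:1  a_8=4
q^9  k|9↦f(k): 9:1 3:1 1:1  a_9=3
d|10:{10,5,2,1}  Σf=1+1+1+1=4
q^11  k|11↦f(k): 11:1 1:1  a_11=2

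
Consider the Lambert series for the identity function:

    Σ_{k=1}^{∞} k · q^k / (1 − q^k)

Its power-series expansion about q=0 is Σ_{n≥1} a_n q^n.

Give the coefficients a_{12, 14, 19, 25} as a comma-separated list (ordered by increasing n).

28, 24, 20, 31

n=12: 1·12 2·6 3·4 4·3 6·2 12·1  f→[1+2+3+4+6+12]=28
[q^14] f(1)=1,f(2)=2,f(7)=7,f(14)=14 ⇒ 24
d|19:{19,1}  Σf=19+1=20
d|25:{1,5,25}  Σf=1+5+25=31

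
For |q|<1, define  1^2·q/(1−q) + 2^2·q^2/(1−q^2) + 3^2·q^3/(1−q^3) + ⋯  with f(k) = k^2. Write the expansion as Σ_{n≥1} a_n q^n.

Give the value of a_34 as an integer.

a_34 = 1450

d|34:{34,17,2,1}  Σf=1156+289+4+1=1450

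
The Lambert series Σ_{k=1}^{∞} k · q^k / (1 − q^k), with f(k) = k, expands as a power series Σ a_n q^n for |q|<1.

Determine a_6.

d|6:{6,3,2,1}  Σf=6+3+2+1=12

a_6 = 12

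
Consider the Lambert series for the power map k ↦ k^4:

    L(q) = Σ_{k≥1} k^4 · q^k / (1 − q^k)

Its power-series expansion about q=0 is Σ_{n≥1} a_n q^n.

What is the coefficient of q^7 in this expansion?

d|7:{7,1}  Σf=2401+1=2402

a_7 = 2402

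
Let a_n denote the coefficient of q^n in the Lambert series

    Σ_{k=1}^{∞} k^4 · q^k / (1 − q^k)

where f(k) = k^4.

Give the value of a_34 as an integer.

d|34:{1,2,17,34}  Σf=1+16+83521+1336336=1419874

a_34 = 1419874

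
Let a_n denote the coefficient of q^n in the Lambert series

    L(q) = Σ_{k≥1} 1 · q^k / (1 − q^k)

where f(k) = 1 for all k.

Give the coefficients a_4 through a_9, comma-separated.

3, 2, 4, 2, 4, 3

q^4  k|4↦f(k): 1:1 2:1 4:1  a_4=3
d|5:{5,1}  Σf=1+1=2
[q^6] f(6)=1,f(3)=1,f(2)=1,f(1)=1 ⇒ 4
n=7: 7·1 1·7  f→[1+1]=2
d|8:{1,2,4,8}  Σf=1+1+1+1=4
[q^9] f(1)=1,f(3)=1,f(9)=1 ⇒ 3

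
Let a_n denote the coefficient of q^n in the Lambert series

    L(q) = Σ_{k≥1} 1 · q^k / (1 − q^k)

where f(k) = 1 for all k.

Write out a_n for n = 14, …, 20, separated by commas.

4, 4, 5, 2, 6, 2, 6

[q^14] f(1)=1,f(2)=1,f(7)=1,f(14)=1 ⇒ 4
d|15:{1,3,5,15}  Σf=1+1+1+1=4
n=16: 16·1 8·2 4·4 2·8 1·16  f→[1+1+1+1+1]=5
q^17  k|17↦f(k): 1:1 17:1  a_17=2
[q^18] f(18)=1,f(9)=1,f(6)=1,f(3)=1,f(2)=1,f(1)=1 ⇒ 6
q^19  k|19↦f(k): 1:1 19:1  a_19=2
q^20  k|20↦f(k): 20:1 10:1 5:1 4:1 2:1 1:1  a_20=6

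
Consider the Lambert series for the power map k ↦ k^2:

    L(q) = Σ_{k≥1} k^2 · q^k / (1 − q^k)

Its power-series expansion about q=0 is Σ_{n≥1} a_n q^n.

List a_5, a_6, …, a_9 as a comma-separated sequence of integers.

q^5  k|5↦f(k): 1:1 5:25  a_5=26
d|6:{1,2,3,6}  Σf=1+4+9+36=50
d|7:{1,7}  Σf=1+49=50
n=8: 8·1 4·2 2·4 1·8  f→[64+16+4+1]=85
q^9  k|9↦f(k): 1:1 3:9 9:81  a_9=91

26, 50, 50, 85, 91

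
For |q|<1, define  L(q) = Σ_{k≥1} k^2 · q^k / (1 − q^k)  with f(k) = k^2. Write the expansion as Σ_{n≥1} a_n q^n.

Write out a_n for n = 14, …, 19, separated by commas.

n=14: 1·14 2·7 7·2 14·1  f→[1+4+49+196]=250
n=15: 1·15 3·5 5·3 15·1  f→[1+9+25+225]=260
n=16: 16·1 8·2 4·4 2·8 1·16  f→[256+64+16+4+1]=341
n=17: 17·1 1·17  f→[289+1]=290
n=18: 18·1 9·2 6·3 3·6 2·9 1·18  f→[324+81+36+9+4+1]=455
d|19:{1,19}  Σf=1+361=362

250, 260, 341, 290, 455, 362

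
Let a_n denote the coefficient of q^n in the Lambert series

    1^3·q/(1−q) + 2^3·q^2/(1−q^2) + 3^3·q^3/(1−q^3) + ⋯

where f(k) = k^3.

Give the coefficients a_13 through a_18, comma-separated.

2198, 3096, 3528, 4681, 4914, 6813

n=13: 13·1 1·13  f→[2197+1]=2198
[q^14] f(1)=1,f(2)=8,f(7)=343,f(14)=2744 ⇒ 3096
[q^15] f(1)=1,f(3)=27,f(5)=125,f(15)=3375 ⇒ 3528
[q^16] f(16)=4096,f(8)=512,f(4)=64,f(2)=8,f(1)=1 ⇒ 4681
d|17:{1,17}  Σf=1+4913=4914
n=18: 1·18 2·9 3·6 6·3 9·2 18·1  f→[1+8+27+216+729+5832]=6813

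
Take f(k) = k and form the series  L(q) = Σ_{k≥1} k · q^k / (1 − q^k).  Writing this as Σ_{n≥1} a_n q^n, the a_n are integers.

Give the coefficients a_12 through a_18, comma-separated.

28, 14, 24, 24, 31, 18, 39

q^12  k|12↦f(k): 12:12 6:6 4:4 3:3 2:2 1:1  a_12=28
d|13:{1,13}  Σf=1+13=14
[q^14] f(1)=1,f(2)=2,f(7)=7,f(14)=14 ⇒ 24
q^15  k|15↦f(k): 1:1 3:3 5:5 15:15  a_15=24
[q^16] f(1)=1,f(2)=2,f(4)=4,f(8)=8,f(16)=16 ⇒ 31
[q^17] f(1)=1,f(17)=17 ⇒ 18
n=18: 18·1 9·2 6·3 3·6 2·9 1·18  f→[18+9+6+3+2+1]=39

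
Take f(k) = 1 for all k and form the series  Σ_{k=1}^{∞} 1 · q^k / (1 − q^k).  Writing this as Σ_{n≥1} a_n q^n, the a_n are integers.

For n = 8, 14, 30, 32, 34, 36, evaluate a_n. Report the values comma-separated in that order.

d|8:{8,4,2,1}  Σf=1+1+1+1=4
n=14: 1·14 2·7 7·2 14·1  f→[1+1+1+1]=4
q^30  k|30↦f(k): 1:1 2:1 3:1 5:1 6:1 10:1 15:1 30:1  a_30=8
d|32:{1,2,4,8,16,32}  Σf=1+1+1+1+1+1=6
[q^34] f(34)=1,f(17)=1,f(2)=1,f(1)=1 ⇒ 4
[q^36] f(36)=1,f(18)=1,f(12)=1,f(9)=1,f(6)=1,f(4)=1,f(3)=1,f(2)=1,f(1)=1 ⇒ 9

4, 4, 8, 6, 4, 9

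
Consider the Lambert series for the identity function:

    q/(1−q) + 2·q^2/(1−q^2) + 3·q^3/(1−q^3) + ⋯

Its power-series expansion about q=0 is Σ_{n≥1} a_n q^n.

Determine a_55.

q^55  k|55↦f(k): 55:55 11:11 5:5 1:1  a_55=72

a_55 = 72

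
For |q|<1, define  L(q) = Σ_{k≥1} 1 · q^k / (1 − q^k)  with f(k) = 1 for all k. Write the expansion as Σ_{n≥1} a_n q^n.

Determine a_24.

q^24  k|24↦f(k): 1:1 2:1 3:1 4:1 6:1 8:1 12:1 24:1  a_24=8

a_24 = 8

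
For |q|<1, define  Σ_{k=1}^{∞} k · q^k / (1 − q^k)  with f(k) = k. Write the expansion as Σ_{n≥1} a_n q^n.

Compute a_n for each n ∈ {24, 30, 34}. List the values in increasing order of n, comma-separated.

60, 72, 54

d|24:{24,12,8,6,4,3,2,1}  Σf=24+12+8+6+4+3+2+1=60
q^30  k|30↦f(k): 1:1 2:2 3:3 5:5 6:6 10:10 15:15 30:30  a_30=72
d|34:{34,17,2,1}  Σf=34+17+2+1=54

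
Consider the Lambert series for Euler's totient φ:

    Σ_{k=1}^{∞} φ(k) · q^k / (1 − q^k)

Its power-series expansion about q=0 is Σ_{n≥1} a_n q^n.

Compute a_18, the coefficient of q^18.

n=18: 1·18 2·9 3·6 6·3 9·2 18·1  φ→[1+1+2+2+6+6]=18

a_18 = 18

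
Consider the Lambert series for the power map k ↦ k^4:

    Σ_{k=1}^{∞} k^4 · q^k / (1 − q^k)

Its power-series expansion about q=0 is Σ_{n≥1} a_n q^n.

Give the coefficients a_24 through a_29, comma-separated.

358258, 391251, 485554, 538084, 655746, 707282

q^24  k|24↦f(k): 1:1 2:16 3:81 4:256 6:1296 8:4096 12:20736 24:331776  a_24=358258
q^25  k|25↦f(k): 1:1 5:625 25:390625  a_25=391251
n=26: 26·1 13·2 2·13 1·26  f→[456976+28561+16+1]=485554
n=27: 1·27 3·9 9·3 27·1  f→[1+81+6561+531441]=538084
q^28  k|28↦f(k): 28:614656 14:38416 7:2401 4:256 2:16 1:1  a_28=655746
n=29: 1·29 29·1  f→[1+707281]=707282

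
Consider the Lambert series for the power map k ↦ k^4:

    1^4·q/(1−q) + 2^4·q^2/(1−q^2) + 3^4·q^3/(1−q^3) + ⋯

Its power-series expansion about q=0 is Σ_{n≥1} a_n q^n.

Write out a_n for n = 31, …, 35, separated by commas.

923522, 1118481, 1200644, 1419874, 1503652

n=31: 1·31 31·1  f→[1+923521]=923522
n=32: 1·32 2·16 4·8 8·4 16·2 32·1  f→[1+16+256+4096+65536+1048576]=1118481
[q^33] f(1)=1,f(3)=81,f(11)=14641,f(33)=1185921 ⇒ 1200644
n=34: 1·34 2·17 17·2 34·1  f→[1+16+83521+1336336]=1419874
d|35:{35,7,5,1}  Σf=1500625+2401+625+1=1503652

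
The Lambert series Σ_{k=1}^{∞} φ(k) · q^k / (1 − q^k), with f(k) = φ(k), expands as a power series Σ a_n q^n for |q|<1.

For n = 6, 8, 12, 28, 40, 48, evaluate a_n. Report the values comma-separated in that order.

d|6:{1,2,3,6}  Σφ=1+1+2+2=6
[q^8] φ(8)=4,φ(4)=2,φ(2)=1,φ(1)=1 ⇒ 8
n=12: 1·12 2·6 3·4 4·3 6·2 12·1  φ→[1+1+2+2+2+4]=12
[q^28] φ(28)=12,φ(14)=6,φ(7)=6,φ(4)=2,φ(2)=1,φ(1)=1 ⇒ 28
[q^40] φ(1)=1,φ(2)=1,φ(4)=2,φ(5)=4,φ(8)=4,φ(10)=4,φ(20)=8,φ(40)=16 ⇒ 40
d|48:{1,2,3,4,6,8,12,16,24,48}  Σφ=1+1+2+2+2+4+4+8+8+16=48

6, 8, 12, 28, 40, 48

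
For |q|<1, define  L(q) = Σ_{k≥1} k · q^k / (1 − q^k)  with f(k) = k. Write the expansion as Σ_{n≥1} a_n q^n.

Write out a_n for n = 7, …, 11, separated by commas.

8, 15, 13, 18, 12

n=7: 1·7 7·1  f→[1+7]=8
q^8  k|8↦f(k): 8:8 4:4 2:2 1:1  a_8=15
n=9: 9·1 3·3 1·9  f→[9+3+1]=13
d|10:{10,5,2,1}  Σf=10+5+2+1=18
d|11:{11,1}  Σf=11+1=12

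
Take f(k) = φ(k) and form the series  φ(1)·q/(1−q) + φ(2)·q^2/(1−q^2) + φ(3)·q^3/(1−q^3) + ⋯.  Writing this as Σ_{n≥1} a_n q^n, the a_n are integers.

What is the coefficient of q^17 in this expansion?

d|17:{17,1}  Σφ=16+1=17

a_17 = 17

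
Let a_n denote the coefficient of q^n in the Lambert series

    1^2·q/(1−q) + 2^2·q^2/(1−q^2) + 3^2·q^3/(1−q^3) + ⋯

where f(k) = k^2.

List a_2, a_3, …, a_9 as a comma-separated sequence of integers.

5, 10, 21, 26, 50, 50, 85, 91

n=2: 1·2 2·1  f→[1+4]=5
d|3:{1,3}  Σf=1+9=10
[q^4] f(4)=16,f(2)=4,f(1)=1 ⇒ 21
n=5: 5·1 1·5  f→[25+1]=26
d|6:{6,3,2,1}  Σf=36+9+4+1=50
[q^7] f(7)=49,f(1)=1 ⇒ 50
[q^8] f(8)=64,f(4)=16,f(2)=4,f(1)=1 ⇒ 85
d|9:{1,3,9}  Σf=1+9+81=91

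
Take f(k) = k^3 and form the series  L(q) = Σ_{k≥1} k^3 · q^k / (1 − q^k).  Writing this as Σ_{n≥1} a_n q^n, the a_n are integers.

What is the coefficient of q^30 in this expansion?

a_30 = 31752

[q^30] f(30)=27000,f(15)=3375,f(10)=1000,f(6)=216,f(5)=125,f(3)=27,f(2)=8,f(1)=1 ⇒ 31752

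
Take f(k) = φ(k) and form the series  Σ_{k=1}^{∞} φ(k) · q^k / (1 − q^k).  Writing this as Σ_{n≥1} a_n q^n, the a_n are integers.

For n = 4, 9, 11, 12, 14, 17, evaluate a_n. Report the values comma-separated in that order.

n=4: 4·1 2·2 1·4  φ→[2+1+1]=4
q^9  k|9↦φ(k): 9:6 3:2 1:1  a_9=9
n=11: 1·11 11·1  φ→[1+10]=11
q^12  k|12↦φ(k): 12:4 6:2 4:2 3:2 2:1 1:1  a_12=12
[q^14] φ(14)=6,φ(7)=6,φ(2)=1,φ(1)=1 ⇒ 14
[q^17] φ(1)=1,φ(17)=16 ⇒ 17

4, 9, 11, 12, 14, 17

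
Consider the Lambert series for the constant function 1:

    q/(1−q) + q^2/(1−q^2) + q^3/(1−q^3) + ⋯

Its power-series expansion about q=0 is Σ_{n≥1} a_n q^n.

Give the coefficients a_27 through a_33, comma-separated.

d|27:{27,9,3,1}  Σf=1+1+1+1=4
q^28  k|28↦f(k): 1:1 2:1 4:1 7:1 14:1 28:1  a_28=6
n=29: 1·29 29·1  f→[1+1]=2
n=30: 1·30 2·15 3·10 5·6 6·5 10·3 15·2 30·1  f→[1+1+1+1+1+1+1+1]=8
d|31:{1,31}  Σf=1+1=2
[q^32] f(1)=1,f(2)=1,f(4)=1,f(8)=1,f(16)=1,f(32)=1 ⇒ 6
q^33  k|33↦f(k): 1:1 3:1 11:1 33:1  a_33=4

4, 6, 2, 8, 2, 6, 4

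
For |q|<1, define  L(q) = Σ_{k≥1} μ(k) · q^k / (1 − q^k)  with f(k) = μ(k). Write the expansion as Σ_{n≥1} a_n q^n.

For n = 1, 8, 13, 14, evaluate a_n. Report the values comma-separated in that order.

1, 0, 0, 0

q^1  k|1↦μ(k): 1:1  a_1=1
q^8  k|8↦μ(k): 8:0 4:0 2:-1 1:1  a_8=0
[q^13] μ(1)=1,μ(13)=-1 ⇒ 0
q^14  k|14↦μ(k): 14:1 7:-1 2:-1 1:1  a_14=0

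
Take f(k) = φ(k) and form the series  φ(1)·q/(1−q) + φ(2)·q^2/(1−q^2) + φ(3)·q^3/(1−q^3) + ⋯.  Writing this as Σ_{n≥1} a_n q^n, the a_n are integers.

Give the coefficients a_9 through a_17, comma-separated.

[q^9] φ(9)=6,φ(3)=2,φ(1)=1 ⇒ 9
d|10:{10,5,2,1}  Σφ=4+4+1+1=10
d|11:{11,1}  Σφ=10+1=11
[q^12] φ(12)=4,φ(6)=2,φ(4)=2,φ(3)=2,φ(2)=1,φ(1)=1 ⇒ 12
d|13:{13,1}  Σφ=12+1=13
q^14  k|14↦φ(k): 1:1 2:1 7:6 14:6  a_14=14
[q^15] φ(1)=1,φ(3)=2,φ(5)=4,φ(15)=8 ⇒ 15
q^16  k|16↦φ(k): 16:8 8:4 4:2 2:1 1:1  a_16=16
[q^17] φ(1)=1,φ(17)=16 ⇒ 17

9, 10, 11, 12, 13, 14, 15, 16, 17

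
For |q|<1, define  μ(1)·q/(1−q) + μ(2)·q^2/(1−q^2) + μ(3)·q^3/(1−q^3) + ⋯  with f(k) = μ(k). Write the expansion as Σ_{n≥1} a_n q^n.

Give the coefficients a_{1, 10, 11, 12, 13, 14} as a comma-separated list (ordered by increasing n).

q^1  k|1↦μ(k): 1:1  a_1=1
q^10  k|10↦μ(k): 1:1 2:-1 5:-1 10:1  a_10=0
q^11  k|11↦μ(k): 1:1 11:-1  a_11=0
[q^12] μ(12)=0,μ(6)=1,μ(4)=0,μ(3)=-1,μ(2)=-1,μ(1)=1 ⇒ 0
[q^13] μ(1)=1,μ(13)=-1 ⇒ 0
[q^14] μ(14)=1,μ(7)=-1,μ(2)=-1,μ(1)=1 ⇒ 0

1, 0, 0, 0, 0, 0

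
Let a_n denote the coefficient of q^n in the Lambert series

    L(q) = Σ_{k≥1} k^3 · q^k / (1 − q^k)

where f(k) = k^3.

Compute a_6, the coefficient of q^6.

a_6 = 252

[q^6] f(6)=216,f(3)=27,f(2)=8,f(1)=1 ⇒ 252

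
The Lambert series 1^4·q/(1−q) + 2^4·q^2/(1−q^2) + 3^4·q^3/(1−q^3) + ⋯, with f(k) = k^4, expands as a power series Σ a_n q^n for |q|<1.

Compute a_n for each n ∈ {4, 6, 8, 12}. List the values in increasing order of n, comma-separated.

273, 1394, 4369, 22386

q^4  k|4↦f(k): 4:256 2:16 1:1  a_4=273
[q^6] f(1)=1,f(2)=16,f(3)=81,f(6)=1296 ⇒ 1394
d|8:{1,2,4,8}  Σf=1+16+256+4096=4369
q^12  k|12↦f(k): 12:20736 6:1296 4:256 3:81 2:16 1:1  a_12=22386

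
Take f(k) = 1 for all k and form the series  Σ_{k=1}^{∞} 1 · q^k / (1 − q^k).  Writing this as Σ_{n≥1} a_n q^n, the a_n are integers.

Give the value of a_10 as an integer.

a_10 = 4

n=10: 1·10 2·5 5·2 10·1  f→[1+1+1+1]=4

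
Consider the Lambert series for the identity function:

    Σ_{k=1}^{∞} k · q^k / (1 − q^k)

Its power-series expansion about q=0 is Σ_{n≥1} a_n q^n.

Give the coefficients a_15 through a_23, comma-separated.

24, 31, 18, 39, 20, 42, 32, 36, 24

d|15:{1,3,5,15}  Σf=1+3+5+15=24
[q^16] f(16)=16,f(8)=8,f(4)=4,f(2)=2,f(1)=1 ⇒ 31
n=17: 17·1 1·17  f→[17+1]=18
q^18  k|18↦f(k): 18:18 9:9 6:6 3:3 2:2 1:1  a_18=39
d|19:{19,1}  Σf=19+1=20
d|20:{1,2,4,5,10,20}  Σf=1+2+4+5+10+20=42
[q^21] f(21)=21,f(7)=7,f(3)=3,f(1)=1 ⇒ 32
[q^22] f(1)=1,f(2)=2,f(11)=11,f(22)=22 ⇒ 36
n=23: 1·23 23·1  f→[1+23]=24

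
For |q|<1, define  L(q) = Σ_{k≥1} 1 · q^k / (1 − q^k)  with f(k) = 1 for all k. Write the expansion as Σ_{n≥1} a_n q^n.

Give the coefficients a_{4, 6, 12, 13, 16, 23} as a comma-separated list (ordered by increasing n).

3, 4, 6, 2, 5, 2

n=4: 1·4 2·2 4·1  f→[1+1+1]=3
q^6  k|6↦f(k): 6:1 3:1 2:1 1:1  a_6=4
q^12  k|12↦f(k): 1:1 2:1 3:1 4:1 6:1 12:1  a_12=6
n=13: 1·13 13·1  f→[1+1]=2
n=16: 16·1 8·2 4·4 2·8 1·16  f→[1+1+1+1+1]=5
d|23:{23,1}  Σf=1+1=2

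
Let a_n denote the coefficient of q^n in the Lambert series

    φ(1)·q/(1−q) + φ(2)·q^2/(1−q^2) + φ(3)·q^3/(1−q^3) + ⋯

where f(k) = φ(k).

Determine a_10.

d|10:{10,5,2,1}  Σφ=4+4+1+1=10

a_10 = 10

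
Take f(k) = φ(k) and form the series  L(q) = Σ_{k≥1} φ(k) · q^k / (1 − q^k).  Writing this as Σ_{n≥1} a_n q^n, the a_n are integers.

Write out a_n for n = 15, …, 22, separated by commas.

n=15: 1·15 3·5 5·3 15·1  φ→[1+2+4+8]=15
[q^16] φ(16)=8,φ(8)=4,φ(4)=2,φ(2)=1,φ(1)=1 ⇒ 16
[q^17] φ(1)=1,φ(17)=16 ⇒ 17
q^18  k|18↦φ(k): 18:6 9:6 6:2 3:2 2:1 1:1  a_18=18
[q^19] φ(19)=18,φ(1)=1 ⇒ 19
[q^20] φ(20)=8,φ(10)=4,φ(5)=4,φ(4)=2,φ(2)=1,φ(1)=1 ⇒ 20
n=21: 21·1 7·3 3·7 1·21  φ→[12+6+2+1]=21
n=22: 1·22 2·11 11·2 22·1  φ→[1+1+10+10]=22

15, 16, 17, 18, 19, 20, 21, 22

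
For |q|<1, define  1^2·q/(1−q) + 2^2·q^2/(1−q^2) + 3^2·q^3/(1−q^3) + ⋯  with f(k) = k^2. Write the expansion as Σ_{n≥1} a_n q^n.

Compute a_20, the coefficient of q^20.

[q^20] f(1)=1,f(2)=4,f(4)=16,f(5)=25,f(10)=100,f(20)=400 ⇒ 546

a_20 = 546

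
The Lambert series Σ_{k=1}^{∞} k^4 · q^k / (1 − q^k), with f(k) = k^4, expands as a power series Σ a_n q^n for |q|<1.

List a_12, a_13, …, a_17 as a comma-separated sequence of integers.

22386, 28562, 40834, 51332, 69905, 83522

n=12: 1·12 2·6 3·4 4·3 6·2 12·1  f→[1+16+81+256+1296+20736]=22386
d|13:{13,1}  Σf=28561+1=28562
d|14:{14,7,2,1}  Σf=38416+2401+16+1=40834
n=15: 15·1 5·3 3·5 1·15  f→[50625+625+81+1]=51332
q^16  k|16↦f(k): 1:1 2:16 4:256 8:4096 16:65536  a_16=69905
n=17: 17·1 1·17  f→[83521+1]=83522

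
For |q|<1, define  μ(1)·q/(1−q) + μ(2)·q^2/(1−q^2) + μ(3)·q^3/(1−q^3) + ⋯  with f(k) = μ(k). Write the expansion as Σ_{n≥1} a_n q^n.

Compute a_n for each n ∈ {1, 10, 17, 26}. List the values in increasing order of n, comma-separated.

[q^1] μ(1)=1 ⇒ 1
[q^10] μ(1)=1,μ(2)=-1,μ(5)=-1,μ(10)=1 ⇒ 0
n=17: 17·1 1·17  μ→[(-1)+1]=0
[q^26] μ(1)=1,μ(2)=-1,μ(13)=-1,μ(26)=1 ⇒ 0

1, 0, 0, 0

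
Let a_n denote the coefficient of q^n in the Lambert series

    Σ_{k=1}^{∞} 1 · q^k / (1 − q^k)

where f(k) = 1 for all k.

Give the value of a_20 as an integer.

a_20 = 6

n=20: 1·20 2·10 4·5 5·4 10·2 20·1  f→[1+1+1+1+1+1]=6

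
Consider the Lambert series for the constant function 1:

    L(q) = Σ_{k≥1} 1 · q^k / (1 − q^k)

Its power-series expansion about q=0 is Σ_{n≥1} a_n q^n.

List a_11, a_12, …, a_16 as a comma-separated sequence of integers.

2, 6, 2, 4, 4, 5

n=11: 11·1 1·11  f→[1+1]=2
d|12:{12,6,4,3,2,1}  Σf=1+1+1+1+1+1=6
[q^13] f(13)=1,f(1)=1 ⇒ 2
q^14  k|14↦f(k): 14:1 7:1 2:1 1:1  a_14=4
[q^15] f(15)=1,f(5)=1,f(3)=1,f(1)=1 ⇒ 4
[q^16] f(16)=1,f(8)=1,f(4)=1,f(2)=1,f(1)=1 ⇒ 5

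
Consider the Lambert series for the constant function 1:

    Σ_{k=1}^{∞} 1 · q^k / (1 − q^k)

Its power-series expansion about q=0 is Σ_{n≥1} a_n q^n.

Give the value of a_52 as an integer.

q^52  k|52↦f(k): 52:1 26:1 13:1 4:1 2:1 1:1  a_52=6

a_52 = 6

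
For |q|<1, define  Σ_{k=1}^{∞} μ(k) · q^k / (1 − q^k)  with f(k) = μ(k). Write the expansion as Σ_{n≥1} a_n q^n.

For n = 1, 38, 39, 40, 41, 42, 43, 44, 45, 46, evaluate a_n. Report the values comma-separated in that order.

d|1:{1}  Σμ=1=1
[q^38] μ(38)=1,μ(19)=-1,μ(2)=-1,μ(1)=1 ⇒ 0
d|39:{39,13,3,1}  Σμ=1+(-1)+(-1)+1=0
d|40:{40,20,10,8,5,4,2,1}  Σμ=0+0+1+0+(-1)+0+(-1)+1=0
[q^41] μ(1)=1,μ(41)=-1 ⇒ 0
[q^42] μ(1)=1,μ(2)=-1,μ(3)=-1,μ(6)=1,μ(7)=-1,μ(14)=1,μ(21)=1,μ(42)=-1 ⇒ 0
d|43:{1,43}  Σμ=1+(-1)=0
q^44  k|44↦μ(k): 1:1 2:-1 4:0 11:-1 22:1 44:0  a_44=0
d|45:{45,15,9,5,3,1}  Σμ=0+1+0+(-1)+(-1)+1=0
n=46: 1·46 2·23 23·2 46·1  μ→[1+(-1)+(-1)+1]=0

1, 0, 0, 0, 0, 0, 0, 0, 0, 0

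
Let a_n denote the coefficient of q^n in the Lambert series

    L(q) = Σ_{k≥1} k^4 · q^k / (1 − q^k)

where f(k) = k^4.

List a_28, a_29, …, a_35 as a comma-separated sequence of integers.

655746, 707282, 872644, 923522, 1118481, 1200644, 1419874, 1503652

d|28:{28,14,7,4,2,1}  Σf=614656+38416+2401+256+16+1=655746
q^29  k|29↦f(k): 29:707281 1:1  a_29=707282
[q^30] f(30)=810000,f(15)=50625,f(10)=10000,f(6)=1296,f(5)=625,f(3)=81,f(2)=16,f(1)=1 ⇒ 872644
[q^31] f(31)=923521,f(1)=1 ⇒ 923522
q^32  k|32↦f(k): 32:1048576 16:65536 8:4096 4:256 2:16 1:1  a_32=1118481
[q^33] f(33)=1185921,f(11)=14641,f(3)=81,f(1)=1 ⇒ 1200644
[q^34] f(34)=1336336,f(17)=83521,f(2)=16,f(1)=1 ⇒ 1419874
q^35  k|35↦f(k): 1:1 5:625 7:2401 35:1500625  a_35=1503652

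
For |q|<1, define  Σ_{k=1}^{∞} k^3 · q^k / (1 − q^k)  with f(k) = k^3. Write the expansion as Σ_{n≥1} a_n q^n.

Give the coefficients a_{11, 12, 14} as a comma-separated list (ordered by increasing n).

n=11: 11·1 1·11  f→[1331+1]=1332
d|12:{1,2,3,4,6,12}  Σf=1+8+27+64+216+1728=2044
n=14: 14·1 7·2 2·7 1·14  f→[2744+343+8+1]=3096

1332, 2044, 3096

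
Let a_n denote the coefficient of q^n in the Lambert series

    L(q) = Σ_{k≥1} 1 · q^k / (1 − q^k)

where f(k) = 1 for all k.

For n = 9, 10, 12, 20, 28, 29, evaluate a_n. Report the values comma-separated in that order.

3, 4, 6, 6, 6, 2

d|9:{1,3,9}  Σf=1+1+1=3
q^10  k|10↦f(k): 10:1 5:1 2:1 1:1  a_10=4
q^12  k|12↦f(k): 1:1 2:1 3:1 4:1 6:1 12:1  a_12=6
[q^20] f(20)=1,f(10)=1,f(5)=1,f(4)=1,f(2)=1,f(1)=1 ⇒ 6
[q^28] f(1)=1,f(2)=1,f(4)=1,f(7)=1,f(14)=1,f(28)=1 ⇒ 6
q^29  k|29↦f(k): 1:1 29:1  a_29=2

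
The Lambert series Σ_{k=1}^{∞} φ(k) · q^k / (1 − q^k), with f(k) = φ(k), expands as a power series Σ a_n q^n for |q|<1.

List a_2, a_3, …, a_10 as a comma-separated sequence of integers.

[q^2] φ(2)=1,φ(1)=1 ⇒ 2
n=3: 1·3 3·1  φ→[1+2]=3
[q^4] φ(4)=2,φ(2)=1,φ(1)=1 ⇒ 4
[q^5] φ(5)=4,φ(1)=1 ⇒ 5
d|6:{1,2,3,6}  Σφ=1+1+2+2=6
d|7:{7,1}  Σφ=6+1=7
q^8  k|8↦φ(k): 1:1 2:1 4:2 8:4  a_8=8
d|9:{9,3,1}  Σφ=6+2+1=9
q^10  k|10↦φ(k): 1:1 2:1 5:4 10:4  a_10=10

2, 3, 4, 5, 6, 7, 8, 9, 10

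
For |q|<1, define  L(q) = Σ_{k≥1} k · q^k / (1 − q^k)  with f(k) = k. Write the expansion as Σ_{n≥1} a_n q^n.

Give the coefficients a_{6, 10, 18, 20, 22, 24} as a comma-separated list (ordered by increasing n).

q^6  k|6↦f(k): 6:6 3:3 2:2 1:1  a_6=12
n=10: 1·10 2·5 5·2 10·1  f→[1+2+5+10]=18
[q^18] f(1)=1,f(2)=2,f(3)=3,f(6)=6,f(9)=9,f(18)=18 ⇒ 39
q^20  k|20↦f(k): 1:1 2:2 4:4 5:5 10:10 20:20  a_20=42
q^22  k|22↦f(k): 22:22 11:11 2:2 1:1  a_22=36
q^24  k|24↦f(k): 24:24 12:12 8:8 6:6 4:4 3:3 2:2 1:1  a_24=60

12, 18, 39, 42, 36, 60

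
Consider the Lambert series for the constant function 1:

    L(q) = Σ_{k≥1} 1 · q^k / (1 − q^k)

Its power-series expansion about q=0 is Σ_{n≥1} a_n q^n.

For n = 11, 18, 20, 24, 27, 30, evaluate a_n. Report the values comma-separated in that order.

[q^11] f(11)=1,f(1)=1 ⇒ 2
n=18: 1·18 2·9 3·6 6·3 9·2 18·1  f→[1+1+1+1+1+1]=6
[q^20] f(1)=1,f(2)=1,f(4)=1,f(5)=1,f(10)=1,f(20)=1 ⇒ 6
d|24:{24,12,8,6,4,3,2,1}  Σf=1+1+1+1+1+1+1+1=8
n=27: 1·27 3·9 9·3 27·1  f→[1+1+1+1]=4
[q^30] f(30)=1,f(15)=1,f(10)=1,f(6)=1,f(5)=1,f(3)=1,f(2)=1,f(1)=1 ⇒ 8

2, 6, 6, 8, 4, 8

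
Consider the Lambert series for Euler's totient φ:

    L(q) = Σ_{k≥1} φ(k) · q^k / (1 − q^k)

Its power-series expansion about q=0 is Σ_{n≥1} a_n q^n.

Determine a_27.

q^27  k|27↦φ(k): 27:18 9:6 3:2 1:1  a_27=27

a_27 = 27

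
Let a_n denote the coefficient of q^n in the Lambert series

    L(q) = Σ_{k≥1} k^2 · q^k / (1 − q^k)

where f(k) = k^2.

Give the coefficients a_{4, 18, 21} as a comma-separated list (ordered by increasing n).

[q^4] f(1)=1,f(2)=4,f(4)=16 ⇒ 21
q^18  k|18↦f(k): 1:1 2:4 3:9 6:36 9:81 18:324  a_18=455
d|21:{1,3,7,21}  Σf=1+9+49+441=500

21, 455, 500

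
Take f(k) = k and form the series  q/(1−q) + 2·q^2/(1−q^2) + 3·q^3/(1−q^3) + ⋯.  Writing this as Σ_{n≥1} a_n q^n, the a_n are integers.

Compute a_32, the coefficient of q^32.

a_32 = 63

n=32: 1·32 2·16 4·8 8·4 16·2 32·1  f→[1+2+4+8+16+32]=63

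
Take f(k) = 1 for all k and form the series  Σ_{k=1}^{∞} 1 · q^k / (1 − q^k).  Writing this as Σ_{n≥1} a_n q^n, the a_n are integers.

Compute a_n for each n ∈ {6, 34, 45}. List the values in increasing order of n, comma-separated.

q^6  k|6↦f(k): 1:1 2:1 3:1 6:1  a_6=4
d|34:{34,17,2,1}  Σf=1+1+1+1=4
q^45  k|45↦f(k): 1:1 3:1 5:1 9:1 15:1 45:1  a_45=6

4, 4, 6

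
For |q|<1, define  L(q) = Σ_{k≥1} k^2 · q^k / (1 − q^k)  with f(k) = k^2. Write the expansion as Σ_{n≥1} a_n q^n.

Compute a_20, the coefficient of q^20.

q^20  k|20↦f(k): 20:400 10:100 5:25 4:16 2:4 1:1  a_20=546

a_20 = 546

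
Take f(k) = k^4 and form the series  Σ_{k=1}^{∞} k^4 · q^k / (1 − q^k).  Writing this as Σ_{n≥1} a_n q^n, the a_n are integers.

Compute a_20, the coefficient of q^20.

a_20 = 170898

q^20  k|20↦f(k): 1:1 2:16 4:256 5:625 10:10000 20:160000  a_20=170898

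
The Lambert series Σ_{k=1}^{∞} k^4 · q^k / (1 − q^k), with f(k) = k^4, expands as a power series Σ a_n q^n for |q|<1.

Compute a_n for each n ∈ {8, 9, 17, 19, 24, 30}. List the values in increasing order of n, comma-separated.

4369, 6643, 83522, 130322, 358258, 872644

q^8  k|8↦f(k): 8:4096 4:256 2:16 1:1  a_8=4369
d|9:{1,3,9}  Σf=1+81+6561=6643
d|17:{17,1}  Σf=83521+1=83522
q^19  k|19↦f(k): 19:130321 1:1  a_19=130322
[q^24] f(24)=331776,f(12)=20736,f(8)=4096,f(6)=1296,f(4)=256,f(3)=81,f(2)=16,f(1)=1 ⇒ 358258
d|30:{1,2,3,5,6,10,15,30}  Σf=1+16+81+625+1296+10000+50625+810000=872644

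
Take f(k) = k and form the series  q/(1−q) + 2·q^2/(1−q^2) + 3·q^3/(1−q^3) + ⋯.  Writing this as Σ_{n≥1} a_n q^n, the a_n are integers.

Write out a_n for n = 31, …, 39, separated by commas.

[q^31] f(31)=31,f(1)=1 ⇒ 32
q^32  k|32↦f(k): 1:1 2:2 4:4 8:8 16:16 32:32  a_32=63
[q^33] f(1)=1,f(3)=3,f(11)=11,f(33)=33 ⇒ 48
n=34: 1·34 2·17 17·2 34·1  f→[1+2+17+34]=54
n=35: 35·1 7·5 5·7 1·35  f→[35+7+5+1]=48
d|36:{36,18,12,9,6,4,3,2,1}  Σf=36+18+12+9+6+4+3+2+1=91
[q^37] f(1)=1,f(37)=37 ⇒ 38
[q^38] f(38)=38,f(19)=19,f(2)=2,f(1)=1 ⇒ 60
n=39: 39·1 13·3 3·13 1·39  f→[39+13+3+1]=56

32, 63, 48, 54, 48, 91, 38, 60, 56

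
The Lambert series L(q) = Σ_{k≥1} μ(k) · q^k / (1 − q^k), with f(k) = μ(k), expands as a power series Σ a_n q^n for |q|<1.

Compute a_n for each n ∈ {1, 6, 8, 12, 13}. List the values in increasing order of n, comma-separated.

1, 0, 0, 0, 0

d|1:{1}  Σμ=1=1
n=6: 1·6 2·3 3·2 6·1  μ→[1+(-1)+(-1)+1]=0
q^8  k|8↦μ(k): 8:0 4:0 2:-1 1:1  a_8=0
[q^12] μ(12)=0,μ(6)=1,μ(4)=0,μ(3)=-1,μ(2)=-1,μ(1)=1 ⇒ 0
q^13  k|13↦μ(k): 13:-1 1:1  a_13=0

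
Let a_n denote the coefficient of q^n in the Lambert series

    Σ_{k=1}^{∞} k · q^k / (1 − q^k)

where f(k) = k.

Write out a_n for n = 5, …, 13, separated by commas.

6, 12, 8, 15, 13, 18, 12, 28, 14

n=5: 5·1 1·5  f→[5+1]=6
d|6:{1,2,3,6}  Σf=1+2+3+6=12
n=7: 7·1 1·7  f→[7+1]=8
d|8:{1,2,4,8}  Σf=1+2+4+8=15
[q^9] f(1)=1,f(3)=3,f(9)=9 ⇒ 13
n=10: 1·10 2·5 5·2 10·1  f→[1+2+5+10]=18
[q^11] f(11)=11,f(1)=1 ⇒ 12
q^12  k|12↦f(k): 12:12 6:6 4:4 3:3 2:2 1:1  a_12=28
q^13  k|13↦f(k): 1:1 13:13  a_13=14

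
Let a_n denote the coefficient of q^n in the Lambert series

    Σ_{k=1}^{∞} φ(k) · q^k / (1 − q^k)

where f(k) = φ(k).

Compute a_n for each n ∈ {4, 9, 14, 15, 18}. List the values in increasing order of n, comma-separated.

d|4:{1,2,4}  Σφ=1+1+2=4
[q^9] φ(9)=6,φ(3)=2,φ(1)=1 ⇒ 9
[q^14] φ(14)=6,φ(7)=6,φ(2)=1,φ(1)=1 ⇒ 14
[q^15] φ(1)=1,φ(3)=2,φ(5)=4,φ(15)=8 ⇒ 15
n=18: 1·18 2·9 3·6 6·3 9·2 18·1  φ→[1+1+2+2+6+6]=18

4, 9, 14, 15, 18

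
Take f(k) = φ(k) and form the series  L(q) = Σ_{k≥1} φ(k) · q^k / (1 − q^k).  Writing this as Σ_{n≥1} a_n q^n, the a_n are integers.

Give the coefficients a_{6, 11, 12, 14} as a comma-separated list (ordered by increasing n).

q^6  k|6↦φ(k): 6:2 3:2 2:1 1:1  a_6=6
q^11  k|11↦φ(k): 11:10 1:1  a_11=11
[q^12] φ(1)=1,φ(2)=1,φ(3)=2,φ(4)=2,φ(6)=2,φ(12)=4 ⇒ 12
q^14  k|14↦φ(k): 1:1 2:1 7:6 14:6  a_14=14

6, 11, 12, 14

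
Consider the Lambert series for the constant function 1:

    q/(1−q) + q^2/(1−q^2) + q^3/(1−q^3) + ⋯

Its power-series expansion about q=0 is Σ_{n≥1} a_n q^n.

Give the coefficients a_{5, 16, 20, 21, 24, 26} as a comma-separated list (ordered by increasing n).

d|5:{1,5}  Σf=1+1=2
[q^16] f(1)=1,f(2)=1,f(4)=1,f(8)=1,f(16)=1 ⇒ 5
q^20  k|20↦f(k): 1:1 2:1 4:1 5:1 10:1 20:1  a_20=6
q^21  k|21↦f(k): 1:1 3:1 7:1 21:1  a_21=4
[q^24] f(24)=1,f(12)=1,f(8)=1,f(6)=1,f(4)=1,f(3)=1,f(2)=1,f(1)=1 ⇒ 8
[q^26] f(1)=1,f(2)=1,f(13)=1,f(26)=1 ⇒ 4

2, 5, 6, 4, 8, 4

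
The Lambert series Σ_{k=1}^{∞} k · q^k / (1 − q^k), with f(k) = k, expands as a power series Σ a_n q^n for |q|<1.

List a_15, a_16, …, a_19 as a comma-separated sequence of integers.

24, 31, 18, 39, 20

n=15: 15·1 5·3 3·5 1·15  f→[15+5+3+1]=24
[q^16] f(1)=1,f(2)=2,f(4)=4,f(8)=8,f(16)=16 ⇒ 31
[q^17] f(17)=17,f(1)=1 ⇒ 18
d|18:{18,9,6,3,2,1}  Σf=18+9+6+3+2+1=39
q^19  k|19↦f(k): 1:1 19:19  a_19=20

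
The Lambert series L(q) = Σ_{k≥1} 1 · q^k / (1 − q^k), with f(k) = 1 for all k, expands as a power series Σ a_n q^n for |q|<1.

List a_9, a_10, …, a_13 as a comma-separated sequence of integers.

d|9:{9,3,1}  Σf=1+1+1=3
[q^10] f(10)=1,f(5)=1,f(2)=1,f(1)=1 ⇒ 4
[q^11] f(1)=1,f(11)=1 ⇒ 2
n=12: 1·12 2·6 3·4 4·3 6·2 12·1  f→[1+1+1+1+1+1]=6
d|13:{13,1}  Σf=1+1=2

3, 4, 2, 6, 2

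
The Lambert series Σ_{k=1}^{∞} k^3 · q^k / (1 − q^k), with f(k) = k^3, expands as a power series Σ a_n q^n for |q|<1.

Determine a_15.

[q^15] f(15)=3375,f(5)=125,f(3)=27,f(1)=1 ⇒ 3528

a_15 = 3528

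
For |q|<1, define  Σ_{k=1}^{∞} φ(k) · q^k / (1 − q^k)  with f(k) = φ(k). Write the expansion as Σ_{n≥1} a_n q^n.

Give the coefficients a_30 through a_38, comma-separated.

d|30:{30,15,10,6,5,3,2,1}  Σφ=8+8+4+2+4+2+1+1=30
n=31: 31·1 1·31  φ→[30+1]=31
[q^32] φ(32)=16,φ(16)=8,φ(8)=4,φ(4)=2,φ(2)=1,φ(1)=1 ⇒ 32
[q^33] φ(33)=20,φ(11)=10,φ(3)=2,φ(1)=1 ⇒ 33
d|34:{34,17,2,1}  Σφ=16+16+1+1=34
[q^35] φ(35)=24,φ(7)=6,φ(5)=4,φ(1)=1 ⇒ 35
d|36:{36,18,12,9,6,4,3,2,1}  Σφ=12+6+4+6+2+2+2+1+1=36
d|37:{1,37}  Σφ=1+36=37
[q^38] φ(1)=1,φ(2)=1,φ(19)=18,φ(38)=18 ⇒ 38

30, 31, 32, 33, 34, 35, 36, 37, 38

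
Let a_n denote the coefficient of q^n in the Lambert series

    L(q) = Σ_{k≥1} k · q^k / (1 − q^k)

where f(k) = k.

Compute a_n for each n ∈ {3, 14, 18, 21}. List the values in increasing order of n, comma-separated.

4, 24, 39, 32

n=3: 3·1 1·3  f→[3+1]=4
q^14  k|14↦f(k): 1:1 2:2 7:7 14:14  a_14=24
d|18:{18,9,6,3,2,1}  Σf=18+9+6+3+2+1=39
n=21: 21·1 7·3 3·7 1·21  f→[21+7+3+1]=32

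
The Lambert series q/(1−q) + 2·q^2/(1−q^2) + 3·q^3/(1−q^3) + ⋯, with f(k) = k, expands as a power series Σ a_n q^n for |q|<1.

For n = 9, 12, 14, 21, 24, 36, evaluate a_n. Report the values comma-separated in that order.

n=9: 1·9 3·3 9·1  f→[1+3+9]=13
d|12:{12,6,4,3,2,1}  Σf=12+6+4+3+2+1=28
q^14  k|14↦f(k): 1:1 2:2 7:7 14:14  a_14=24
n=21: 1·21 3·7 7·3 21·1  f→[1+3+7+21]=32
[q^24] f(1)=1,f(2)=2,f(3)=3,f(4)=4,f(6)=6,f(8)=8,f(12)=12,f(24)=24 ⇒ 60
[q^36] f(1)=1,f(2)=2,f(3)=3,f(4)=4,f(6)=6,f(9)=9,f(12)=12,f(18)=18,f(36)=36 ⇒ 91

13, 28, 24, 32, 60, 91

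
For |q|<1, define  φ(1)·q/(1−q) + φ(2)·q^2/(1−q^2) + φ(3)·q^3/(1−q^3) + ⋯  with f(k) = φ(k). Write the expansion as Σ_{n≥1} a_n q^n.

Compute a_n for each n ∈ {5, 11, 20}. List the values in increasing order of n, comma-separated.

[q^5] φ(1)=1,φ(5)=4 ⇒ 5
q^11  k|11↦φ(k): 11:10 1:1  a_11=11
[q^20] φ(20)=8,φ(10)=4,φ(5)=4,φ(4)=2,φ(2)=1,φ(1)=1 ⇒ 20

5, 11, 20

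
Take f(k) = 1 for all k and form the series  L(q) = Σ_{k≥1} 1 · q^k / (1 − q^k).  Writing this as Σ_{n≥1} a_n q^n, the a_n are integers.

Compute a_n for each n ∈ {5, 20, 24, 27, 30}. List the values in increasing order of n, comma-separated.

n=5: 5·1 1·5  f→[1+1]=2
d|20:{20,10,5,4,2,1}  Σf=1+1+1+1+1+1=6
n=24: 1·24 2·12 3·8 4·6 6·4 8·3 12·2 24·1  f→[1+1+1+1+1+1+1+1]=8
[q^27] f(1)=1,f(3)=1,f(9)=1,f(27)=1 ⇒ 4
d|30:{30,15,10,6,5,3,2,1}  Σf=1+1+1+1+1+1+1+1=8

2, 6, 8, 4, 8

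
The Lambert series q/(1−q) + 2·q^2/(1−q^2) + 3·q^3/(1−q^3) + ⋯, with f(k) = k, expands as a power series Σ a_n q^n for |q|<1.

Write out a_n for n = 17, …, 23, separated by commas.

n=17: 1·17 17·1  f→[1+17]=18
[q^18] f(1)=1,f(2)=2,f(3)=3,f(6)=6,f(9)=9,f(18)=18 ⇒ 39
[q^19] f(19)=19,f(1)=1 ⇒ 20
d|20:{20,10,5,4,2,1}  Σf=20+10+5+4+2+1=42
[q^21] f(1)=1,f(3)=3,f(7)=7,f(21)=21 ⇒ 32
q^22  k|22↦f(k): 1:1 2:2 11:11 22:22  a_22=36
q^23  k|23↦f(k): 23:23 1:1  a_23=24

18, 39, 20, 42, 32, 36, 24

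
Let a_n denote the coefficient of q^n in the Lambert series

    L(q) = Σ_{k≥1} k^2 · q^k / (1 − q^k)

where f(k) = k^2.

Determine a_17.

a_17 = 290

d|17:{17,1}  Σf=289+1=290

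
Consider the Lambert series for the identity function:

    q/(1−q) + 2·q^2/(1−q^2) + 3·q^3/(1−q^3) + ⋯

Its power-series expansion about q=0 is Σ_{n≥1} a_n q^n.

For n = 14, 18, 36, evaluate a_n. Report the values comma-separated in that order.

24, 39, 91

[q^14] f(1)=1,f(2)=2,f(7)=7,f(14)=14 ⇒ 24
d|18:{1,2,3,6,9,18}  Σf=1+2+3+6+9+18=39
q^36  k|36↦f(k): 36:36 18:18 12:12 9:9 6:6 4:4 3:3 2:2 1:1  a_36=91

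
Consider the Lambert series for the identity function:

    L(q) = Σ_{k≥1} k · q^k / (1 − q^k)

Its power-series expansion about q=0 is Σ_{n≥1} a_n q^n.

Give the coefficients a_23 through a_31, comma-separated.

24, 60, 31, 42, 40, 56, 30, 72, 32

q^23  k|23↦f(k): 1:1 23:23  a_23=24
[q^24] f(1)=1,f(2)=2,f(3)=3,f(4)=4,f(6)=6,f(8)=8,f(12)=12,f(24)=24 ⇒ 60
q^25  k|25↦f(k): 25:25 5:5 1:1  a_25=31
q^26  k|26↦f(k): 26:26 13:13 2:2 1:1  a_26=42
[q^27] f(1)=1,f(3)=3,f(9)=9,f(27)=27 ⇒ 40
d|28:{28,14,7,4,2,1}  Σf=28+14+7+4+2+1=56
[q^29] f(29)=29,f(1)=1 ⇒ 30
q^30  k|30↦f(k): 30:30 15:15 10:10 6:6 5:5 3:3 2:2 1:1  a_30=72
d|31:{31,1}  Σf=31+1=32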